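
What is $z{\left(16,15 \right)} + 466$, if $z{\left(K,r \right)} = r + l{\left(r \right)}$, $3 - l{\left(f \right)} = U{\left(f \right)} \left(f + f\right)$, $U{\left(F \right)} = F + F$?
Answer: $-416$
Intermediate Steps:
$U{\left(F \right)} = 2 F$
$l{\left(f \right)} = 3 - 4 f^{2}$ ($l{\left(f \right)} = 3 - 2 f \left(f + f\right) = 3 - 2 f 2 f = 3 - 4 f^{2}$)
$z{\left(K,r \right)} = 3 + r - 4 r^{2}$ ($z{\left(K,r \right)} = r - \left(-3 + 4 r^{2}\right) = 3 + r - 4 r^{2}$)
$z{\left(16,15 \right)} + 466 = \left(3 + 15 - 4 \cdot 15^{2}\right) + 466 = \left(3 + 15 - 900\right) + 466 = -882 + 466 = -416$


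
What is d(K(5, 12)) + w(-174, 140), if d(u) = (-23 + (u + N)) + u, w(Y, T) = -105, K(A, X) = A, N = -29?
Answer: -147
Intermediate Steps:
d(u) = -52 + 2*u (d(u) = (-23 + (u - 29)) + u = (-23 + (-29 + u)) + u = (-52 + u) + u = -52 + 2*u)
d(K(5, 12)) + w(-174, 140) = (-52 + 2*5) - 105 = (-52 + 10) - 105 = -42 - 105 = -147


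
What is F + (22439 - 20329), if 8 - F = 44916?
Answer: -42798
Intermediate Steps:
F = -44908 (F = 8 - 1*44916 = 8 - 44916 = -44908)
F + (22439 - 20329) = -44908 + (22439 - 20329) = -44908 + 2110 = -42798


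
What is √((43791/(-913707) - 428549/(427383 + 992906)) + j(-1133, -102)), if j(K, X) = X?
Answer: 2*I*√531996465577010918612726/144192000147 ≈ 10.117*I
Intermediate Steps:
√((43791/(-913707) - 428549/(427383 + 992906)) + j(-1133, -102)) = √((43791/(-913707) - 428549/(427383 + 992906)) - 102) = √((43791*(-1/913707) - 428549/1420289) - 102) = √((-14597/304569 - 428549*1/1420289) - 102) = √((-14597/304569 - 428549/1420289) - 102) = √(-151254698914/432576000441 - 102) = √(-44274006743896/432576000441) = 2*I*√531996465577010918612726/144192000147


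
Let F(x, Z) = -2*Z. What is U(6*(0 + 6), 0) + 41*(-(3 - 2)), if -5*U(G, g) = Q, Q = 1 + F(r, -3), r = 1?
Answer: -212/5 ≈ -42.400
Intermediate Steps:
Q = 7 (Q = 1 - 2*(-3) = 1 + 6 = 7)
U(G, g) = -7/5 (U(G, g) = -1/5*7 = -7/5)
U(6*(0 + 6), 0) + 41*(-(3 - 2)) = -7/5 + 41*(-(3 - 2)) = -7/5 + 41*(-1*1) = -7/5 + 41*(-1) = -7/5 - 41 = -212/5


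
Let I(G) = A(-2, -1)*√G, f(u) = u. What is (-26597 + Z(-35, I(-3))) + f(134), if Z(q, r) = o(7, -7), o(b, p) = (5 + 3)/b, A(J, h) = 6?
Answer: -185233/7 ≈ -26462.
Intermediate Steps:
o(b, p) = 8/b
I(G) = 6*√G
Z(q, r) = 8/7
(-26597 + Z(-35, I(-3))) + f(134) = (-26597 + 8/7) + 134 = -186171/7 + 134 = -185233/7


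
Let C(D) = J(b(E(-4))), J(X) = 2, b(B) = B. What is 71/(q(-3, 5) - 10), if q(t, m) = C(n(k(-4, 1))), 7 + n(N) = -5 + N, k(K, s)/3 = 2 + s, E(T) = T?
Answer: -71/8 ≈ -8.8750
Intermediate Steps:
k(K, s) = 6 + 3*s (k(K, s) = 3*(2 + s) = 6 + 3*s)
n(N) = -12 + N (n(N) = -7 + (-5 + N) = -12 + N)
C(D) = 2
q(t, m) = 2
71/(q(-3, 5) - 10) = 71/(2 - 10) = 71/(-8) = 71*(-1/8) = -71/8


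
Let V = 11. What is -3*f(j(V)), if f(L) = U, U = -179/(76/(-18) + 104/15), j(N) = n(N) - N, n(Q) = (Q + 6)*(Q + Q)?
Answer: 24165/122 ≈ 198.07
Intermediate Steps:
n(Q) = 2*Q*(6 + Q) (n(Q) = (6 + Q)*(2*Q) = 2*Q*(6 + Q))
j(N) = -N + 2*N*(6 + N) (j(N) = 2*N*(6 + N) - N = -N + 2*N*(6 + N))
U = -8055/122 (U = -179/(76*(-1/18) + 104*(1/15)) = -179/(-38/9 + 104/15) = -179/122/45 = -179*45/122 = -8055/122 ≈ -66.025)
f(L) = -8055/122
-3*f(j(V)) = -3*(-8055/122) = 24165/122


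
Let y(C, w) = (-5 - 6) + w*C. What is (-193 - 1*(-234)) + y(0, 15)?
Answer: 30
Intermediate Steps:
y(C, w) = -11 + C*w
(-193 - 1*(-234)) + y(0, 15) = (-193 - 1*(-234)) + (-11 + 0*15) = (-193 + 234) + (-11 + 0) = 41 - 11 = 30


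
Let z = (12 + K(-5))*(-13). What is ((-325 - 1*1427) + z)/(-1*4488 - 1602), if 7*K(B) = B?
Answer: 13291/42630 ≈ 0.31178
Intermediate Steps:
K(B) = B/7
z = -1027/7 (z = (12 + (1/7)*(-5))*(-13) = (12 - 5/7)*(-13) = (79/7)*(-13) = -1027/7 ≈ -146.71)
((-325 - 1*1427) + z)/(-1*4488 - 1602) = ((-325 - 1*1427) - 1027/7)/(-1*4488 - 1602) = ((-325 - 1427) - 1027/7)/(-4488 - 1602) = (-1752 - 1027/7)/(-6090) = -13291/7*(-1/6090) = 13291/42630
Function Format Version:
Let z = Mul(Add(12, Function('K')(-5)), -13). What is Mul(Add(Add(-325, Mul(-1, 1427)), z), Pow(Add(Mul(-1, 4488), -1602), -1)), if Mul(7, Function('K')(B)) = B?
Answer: Rational(13291, 42630) ≈ 0.31178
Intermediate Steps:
Function('K')(B) = Mul(Rational(1, 7), B)
z = Rational(-1027, 7) (z = Mul(Add(12, Mul(Rational(1, 7), -5)), -13) = Mul(Add(12, Rational(-5, 7)), -13) = Mul(Rational(79, 7), -13) = Rational(-1027, 7) ≈ -146.71)
Mul(Add(Add(-325, Mul(-1, 1427)), z), Pow(Add(Mul(-1, 4488), -1602), -1)) = Mul(Add(Add(-325, Mul(-1, 1427)), Rational(-1027, 7)), Pow(Add(Mul(-1, 4488), -1602), -1)) = Mul(Add(Add(-325, -1427), Rational(-1027, 7)), Pow(Add(-4488, -1602), -1)) = Mul(Add(-1752, Rational(-1027, 7)), Pow(-6090, -1)) = Mul(Rational(-13291, 7), Rational(-1, 6090)) = Rational(13291, 42630)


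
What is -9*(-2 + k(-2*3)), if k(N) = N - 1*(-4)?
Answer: 36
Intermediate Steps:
k(N) = 4 + N (k(N) = N + 4 = 4 + N)
-9*(-2 + k(-2*3)) = -9*(-2 + (4 - 2*3)) = -9*(-2 + (4 - 6)) = -9*(-2 - 2) = -9*(-4) = 36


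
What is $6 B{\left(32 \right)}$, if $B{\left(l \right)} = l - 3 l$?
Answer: $-384$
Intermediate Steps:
$B{\left(l \right)} = - 2 l$
$6 B{\left(32 \right)} = 6 \left(\left(-2\right) 32\right) = 6 \left(-64\right) = -384$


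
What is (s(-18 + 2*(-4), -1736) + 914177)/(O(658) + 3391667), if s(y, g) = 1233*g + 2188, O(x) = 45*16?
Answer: -1224123/3392387 ≈ -0.36084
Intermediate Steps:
O(x) = 720
s(y, g) = 2188 + 1233*g
(s(-18 + 2*(-4), -1736) + 914177)/(O(658) + 3391667) = ((2188 + 1233*(-1736)) + 914177)/(720 + 3391667) = ((2188 - 2140488) + 914177)/3392387 = (-2138300 + 914177)*(1/3392387) = -1224123*1/3392387 = -1224123/3392387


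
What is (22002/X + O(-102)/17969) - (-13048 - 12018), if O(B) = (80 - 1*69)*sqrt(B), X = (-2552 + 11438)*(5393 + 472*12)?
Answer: 410466206189/16375417 + 11*I*sqrt(102)/17969 ≈ 25066.0 + 0.0061826*I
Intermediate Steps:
X = 98252502 (X = 8886*(5393 + 5664) = 8886*11057 = 98252502)
O(B) = 11*sqrt(B) (O(B) = (80 - 69)*sqrt(B) = 11*sqrt(B))
(22002/X + O(-102)/17969) - (-13048 - 12018) = (22002/98252502 + (11*sqrt(-102))/17969) - (-13048 - 12018) = (22002*(1/98252502) + (11*(I*sqrt(102)))*(1/17969)) - 1*(-25066) = (3667/16375417 + (11*I*sqrt(102))*(1/17969)) + 25066 = (3667/16375417 + 11*I*sqrt(102)/17969) + 25066 = 410466206189/16375417 + 11*I*sqrt(102)/17969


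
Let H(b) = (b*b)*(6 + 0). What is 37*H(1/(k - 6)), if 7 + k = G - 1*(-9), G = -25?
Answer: 222/841 ≈ 0.26397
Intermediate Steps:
k = -23 (k = -7 + (-25 - 1*(-9)) = -7 + (-25 + 9) = -7 - 16 = -23)
H(b) = 6*b² (H(b) = b²*6 = 6*b²)
37*H(1/(k - 6)) = 37*(6*(1/(-23 - 6))²) = 37*(6*(1/(-29))²) = 37*(6*(-1/29)²) = 37*(6*(1/841)) = 37*(6/841) = 222/841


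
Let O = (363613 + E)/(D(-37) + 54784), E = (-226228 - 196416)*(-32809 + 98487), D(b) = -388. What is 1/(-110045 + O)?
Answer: -54396/33744056839 ≈ -1.6120e-6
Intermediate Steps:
E = -27758412632 (E = -422644*65678 = -27758412632)
O = -27758049019/54396 (O = (363613 - 27758412632)/(-388 + 54784) = -27758049019/54396 ≈ -5.1030e+5)
1/(-110045 + O) = 1/(-110045 - 27758049019/54396) = 1/(-33744056839/54396) = -54396/33744056839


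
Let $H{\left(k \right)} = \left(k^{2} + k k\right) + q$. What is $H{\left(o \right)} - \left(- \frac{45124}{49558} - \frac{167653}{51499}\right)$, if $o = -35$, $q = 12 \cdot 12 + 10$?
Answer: $\frac{3328264243609}{1276093721} \approx 2608.2$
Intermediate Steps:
$q = 154$ ($q = 144 + 10 = 154$)
$H{\left(k \right)} = 154 + 2 k^{2}$ ($H{\left(k \right)} = \left(k^{2} + k k\right) + 154 = \left(k^{2} + k^{2}\right) + 154 = 2 k^{2} + 154 = 154 + 2 k^{2}$)
$H{\left(o \right)} - \left(- \frac{45124}{49558} - \frac{167653}{51499}\right) = \left(154 + 2 \left(-35\right)^{2}\right) - \left(- \frac{45124}{49558} - \frac{167653}{51499}\right) = \left(154 + 2 \cdot 1225\right) - \left(\left(-45124\right) \frac{1}{49558} - \frac{167653}{51499}\right) = \left(154 + 2450\right) - \left(- \frac{22562}{24779} - \frac{167653}{51499}\right) = 2604 - - \frac{5316194125}{1276093721} = 2604 + \frac{5316194125}{1276093721} = \frac{3328264243609}{1276093721}$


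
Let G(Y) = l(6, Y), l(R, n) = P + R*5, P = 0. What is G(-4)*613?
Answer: 18390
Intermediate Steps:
l(R, n) = 5*R (l(R, n) = 0 + R*5 = 0 + 5*R = 5*R)
G(Y) = 30 (G(Y) = 5*6 = 30)
G(-4)*613 = 30*613 = 18390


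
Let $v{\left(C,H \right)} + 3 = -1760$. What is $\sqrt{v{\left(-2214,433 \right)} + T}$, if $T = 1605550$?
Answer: $29 \sqrt{1907} \approx 1266.4$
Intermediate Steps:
$v{\left(C,H \right)} = -1763$ ($v{\left(C,H \right)} = -3 - 1760 = -1763$)
$\sqrt{v{\left(-2214,433 \right)} + T} = \sqrt{-1763 + 1605550} = \sqrt{1603787} = 29 \sqrt{1907}$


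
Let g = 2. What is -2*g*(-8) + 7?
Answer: 39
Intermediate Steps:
-2*g*(-8) + 7 = -2*2*(-8) + 7 = -4*(-8) + 7 = 32 + 7 = 39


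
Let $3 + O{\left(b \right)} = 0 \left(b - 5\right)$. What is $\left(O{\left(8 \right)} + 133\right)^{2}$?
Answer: $16900$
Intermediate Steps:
$O{\left(b \right)} = -3$ ($O{\left(b \right)} = -3 + 0 \left(b - 5\right) = -3 + 0 \left(-5 + b\right) = -3 + 0 = -3$)
$\left(O{\left(8 \right)} + 133\right)^{2} = \left(-3 + 133\right)^{2} = 130^{2} = 16900$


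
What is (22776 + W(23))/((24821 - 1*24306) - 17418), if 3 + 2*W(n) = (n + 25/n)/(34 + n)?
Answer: -59715293/44319666 ≈ -1.3474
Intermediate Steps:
W(n) = -3/2 + (n + 25/n)/(2*(34 + n)) (W(n) = -3/2 + ((n + 25/n)/(34 + n))/2 = -3/2 + (n + 25/n)/(2*(34 + n)))
(22776 + W(23))/((24821 - 1*24306) - 17418) = (22776 + (25/2 - 1*23² - 51*23)/(23*(34 + 23)))/((24821 - 1*24306) - 17418) = (22776 + (1/23)*(25/2 - 1*529 - 1173)/57)/((24821 - 24306) - 17418) = (22776 + (1/23)*(1/57)*(25/2 - 529 - 1173))/(515 - 17418) = (22776 + (1/23)*(1/57)*(-3379/2))/(-16903) = (22776 - 3379/2622)*(-1/16903) = (59715293/2622)*(-1/16903) = -59715293/44319666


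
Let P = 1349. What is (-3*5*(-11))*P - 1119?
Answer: 221466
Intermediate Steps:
(-3*5*(-11))*P - 1119 = (-3*5*(-11))*1349 - 1119 = -15*(-11)*1349 - 1119 = 165*1349 - 1119 = 222585 - 1119 = 221466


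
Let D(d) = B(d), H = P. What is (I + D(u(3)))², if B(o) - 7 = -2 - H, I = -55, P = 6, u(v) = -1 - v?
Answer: 3136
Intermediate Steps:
H = 6
B(o) = -1 (B(o) = 7 + (-2 - 1*6) = 7 + (-2 - 6) = 7 - 8 = -1)
D(d) = -1
(I + D(u(3)))² = (-55 - 1)² = (-56)² = 3136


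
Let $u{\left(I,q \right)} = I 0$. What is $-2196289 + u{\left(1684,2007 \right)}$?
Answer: $-2196289$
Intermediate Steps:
$u{\left(I,q \right)} = 0$
$-2196289 + u{\left(1684,2007 \right)} = -2196289 + 0 = -2196289$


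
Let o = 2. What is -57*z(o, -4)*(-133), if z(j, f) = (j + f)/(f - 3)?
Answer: 2166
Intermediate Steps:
z(j, f) = (f + j)/(-3 + f)
-57*z(o, -4)*(-133) = -57*(-4 + 2)/(-3 - 4)*(-133) = -57*(-2)/(-7)*(-133) = -(-57)*(-2)/7*(-133) = -57*2/7*(-133) = -114/7*(-133) = 2166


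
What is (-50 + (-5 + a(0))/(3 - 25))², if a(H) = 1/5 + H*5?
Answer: 7496644/3025 ≈ 2478.2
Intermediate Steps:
a(H) = ⅕ + 5*H
(-50 + (-5 + a(0))/(3 - 25))² = (-50 + (-5 + (⅕ + 5*0))/(3 - 25))² = (-50 + (-5 + (⅕ + 0))/(-22))² = (-50 + (-5 + ⅕)*(-1/22))² = (-50 - 24/5*(-1/22))² = (-50 + 12/55)² = (-2738/55)² = 7496644/3025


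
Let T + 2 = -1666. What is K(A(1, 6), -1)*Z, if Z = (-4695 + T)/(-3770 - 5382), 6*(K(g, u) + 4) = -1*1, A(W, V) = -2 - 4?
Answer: -53025/18304 ≈ -2.8969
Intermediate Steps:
A(W, V) = -6
K(g, u) = -25/6 (K(g, u) = -4 + (-1*1)/6 = -4 + (1/6)*(-1) = -4 - 1/6 = -25/6)
T = -1668 (T = -2 - 1666 = -1668)
Z = 6363/9152 (Z = (-4695 - 1668)/(-3770 - 5382) = -6363/(-9152) = -6363*(-1/9152) = 6363/9152 ≈ 0.69526)
K(A(1, 6), -1)*Z = -25/6*6363/9152 = -53025/18304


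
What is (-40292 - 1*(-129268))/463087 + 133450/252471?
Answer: 84262819846/116916037977 ≈ 0.72071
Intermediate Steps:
(-40292 - 1*(-129268))/463087 + 133450/252471 = (-40292 + 129268)*(1/463087) + 133450*(1/252471) = 88976*(1/463087) + 133450/252471 = 88976/463087 + 133450/252471 = 84262819846/116916037977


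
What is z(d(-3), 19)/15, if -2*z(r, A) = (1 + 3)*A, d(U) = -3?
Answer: -38/15 ≈ -2.5333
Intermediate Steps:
z(r, A) = -2*A (z(r, A) = -(1 + 3)*A/2 = -2*A)
z(d(-3), 19)/15 = -2*19/15 = -38*1/15 = -38/15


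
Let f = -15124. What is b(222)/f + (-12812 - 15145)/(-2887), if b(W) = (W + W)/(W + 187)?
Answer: 43233195096/4464540523 ≈ 9.6837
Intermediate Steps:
b(W) = 2*W/(187 + W) (b(W) = (2*W)/(187 + W) = 2*W/(187 + W))
b(222)/f + (-12812 - 15145)/(-2887) = (2*222/(187 + 222))/(-15124) + (-12812 - 15145)/(-2887) = (2*222/409)*(-1/15124) - 27957*(-1/2887) = (2*222*(1/409))*(-1/15124) + 27957/2887 = (444/409)*(-1/15124) + 27957/2887 = -111/1546429 + 27957/2887 = 43233195096/4464540523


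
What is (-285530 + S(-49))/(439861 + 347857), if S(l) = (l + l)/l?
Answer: -142764/393859 ≈ -0.36247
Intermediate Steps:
S(l) = 2 (S(l) = (2*l)/l = 2)
(-285530 + S(-49))/(439861 + 347857) = (-285530 + 2)/(439861 + 347857) = -285528/787718 = -285528*1/787718 = -142764/393859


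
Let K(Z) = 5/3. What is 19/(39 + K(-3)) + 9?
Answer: 1155/122 ≈ 9.4672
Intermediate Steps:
K(Z) = 5/3 (K(Z) = 5*(1/3) = 5/3)
19/(39 + K(-3)) + 9 = 19/(39 + 5/3) + 9 = 19/(122/3) + 9 = (3/122)*19 + 9 = 57/122 + 9 = 1155/122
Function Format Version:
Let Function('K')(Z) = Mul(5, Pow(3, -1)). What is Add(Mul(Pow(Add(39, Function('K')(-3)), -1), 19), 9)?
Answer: Rational(1155, 122) ≈ 9.4672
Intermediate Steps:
Function('K')(Z) = Rational(5, 3) (Function('K')(Z) = Mul(5, Rational(1, 3)) = Rational(5, 3))
Add(Mul(Pow(Add(39, Function('K')(-3)), -1), 19), 9) = Add(Mul(Pow(Add(39, Rational(5, 3)), -1), 19), 9) = Add(Mul(Pow(Rational(122, 3), -1), 19), 9) = Add(Mul(Rational(3, 122), 19), 9) = Add(Rational(57, 122), 9) = Rational(1155, 122)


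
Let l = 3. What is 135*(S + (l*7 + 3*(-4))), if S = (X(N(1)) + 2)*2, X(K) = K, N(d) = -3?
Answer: 945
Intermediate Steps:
S = -2 (S = (-3 + 2)*2 = -1*2 = -2)
135*(S + (l*7 + 3*(-4))) = 135*(-2 + (3*7 + 3*(-4))) = 135*(-2 + (21 - 12)) = 135*(-2 + 9) = 135*7 = 945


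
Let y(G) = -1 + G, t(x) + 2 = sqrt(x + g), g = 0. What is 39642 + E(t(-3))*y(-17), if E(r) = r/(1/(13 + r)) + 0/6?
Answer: 40092 - 162*I*sqrt(3) ≈ 40092.0 - 280.59*I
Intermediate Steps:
t(x) = -2 + sqrt(x) (t(x) = -2 + sqrt(x + 0) = -2 + sqrt(x))
E(r) = r*(13 + r) (E(r) = r*(13 + r) + 0*(1/6) = r*(13 + r) + 0 = r*(13 + r))
39642 + E(t(-3))*y(-17) = 39642 + ((-2 + sqrt(-3))*(13 + (-2 + sqrt(-3))))*(-1 - 17) = 39642 + ((-2 + I*sqrt(3))*(13 + (-2 + I*sqrt(3))))*(-18) = 39642 + ((-2 + I*sqrt(3))*(11 + I*sqrt(3)))*(-18) = 39642 - 18*(-2 + I*sqrt(3))*(11 + I*sqrt(3))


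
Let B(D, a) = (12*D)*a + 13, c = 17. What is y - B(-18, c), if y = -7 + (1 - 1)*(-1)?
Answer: 3652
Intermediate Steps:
B(D, a) = 13 + 12*D*a (B(D, a) = 12*D*a + 13 = 13 + 12*D*a)
y = -7 (y = -7 + 0*(-1) = -7 + 0 = -7)
y - B(-18, c) = -7 - (13 + 12*(-18)*17) = -7 - (13 - 3672) = -7 - 1*(-3659) = -7 + 3659 = 3652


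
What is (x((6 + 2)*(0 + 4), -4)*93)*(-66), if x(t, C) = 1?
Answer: -6138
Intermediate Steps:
(x((6 + 2)*(0 + 4), -4)*93)*(-66) = (1*93)*(-66) = 93*(-66) = -6138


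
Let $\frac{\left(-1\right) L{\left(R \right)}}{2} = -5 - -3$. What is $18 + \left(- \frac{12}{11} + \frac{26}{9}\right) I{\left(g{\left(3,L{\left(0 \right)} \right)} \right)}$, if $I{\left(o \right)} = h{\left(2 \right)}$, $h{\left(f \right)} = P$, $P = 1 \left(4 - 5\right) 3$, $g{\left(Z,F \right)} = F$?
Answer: $\frac{416}{33} \approx 12.606$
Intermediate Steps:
$L{\left(R \right)} = 4$ ($L{\left(R \right)} = - 2 \left(-5 - -3\right) = - 2 \left(-5 + 3\right) = \left(-2\right) \left(-2\right) = 4$)
$P = -3$ ($P = 1 \left(-1\right) 3 = \left(-1\right) 3 = -3$)
$h{\left(f \right)} = -3$
$I{\left(o \right)} = -3$
$18 + \left(- \frac{12}{11} + \frac{26}{9}\right) I{\left(g{\left(3,L{\left(0 \right)} \right)} \right)} = 18 + \left(- \frac{12}{11} + \frac{26}{9}\right) \left(-3\right) = 18 + \frac{178}{99} \left(-3\right) = 18 - \frac{178}{33} = \frac{416}{33}$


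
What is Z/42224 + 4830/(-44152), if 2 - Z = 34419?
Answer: -215440163/233034256 ≈ -0.92450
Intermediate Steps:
Z = -34417 (Z = 2 - 1*34419 = 2 - 34419 = -34417)
Z/42224 + 4830/(-44152) = -34417/42224 + 4830/(-44152) = -34417*1/42224 + 4830*(-1/44152) = -34417/42224 - 2415/22076 = -215440163/233034256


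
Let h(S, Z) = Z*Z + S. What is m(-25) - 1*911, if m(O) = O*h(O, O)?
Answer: -15911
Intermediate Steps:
h(S, Z) = S + Z² (h(S, Z) = Z² + S = S + Z²)
m(O) = O*(O + O²)
m(-25) - 1*911 = (-25)²*(1 - 25) - 1*911 = 625*(-24) - 911 = -15000 - 911 = -15911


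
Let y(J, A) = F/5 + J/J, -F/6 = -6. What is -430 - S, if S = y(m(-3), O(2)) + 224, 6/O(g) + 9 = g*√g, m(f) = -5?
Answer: -3311/5 ≈ -662.20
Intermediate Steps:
F = 36 (F = -6*(-6) = 36)
O(g) = 6/(-9 + g^(3/2)) (O(g) = 6/(-9 + g*√g) = 6/(-9 + g^(3/2)))
y(J, A) = 41/5 (y(J, A) = 36/5 + J/J = 36*(⅕) + 1 = 36/5 + 1 = 41/5)
S = 1161/5 (S = 41/5 + 224 = 1161/5 ≈ 232.20)
-430 - S = -430 - 1*1161/5 = -430 - 1161/5 = -3311/5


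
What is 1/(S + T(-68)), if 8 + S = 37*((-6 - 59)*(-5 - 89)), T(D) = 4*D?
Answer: 1/225790 ≈ 4.4289e-6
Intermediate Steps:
S = 226062 (S = -8 + 37*((-6 - 59)*(-5 - 89)) = -8 + 37*(-65*(-94)) = -8 + 37*6110 = -8 + 226070 = 226062)
1/(S + T(-68)) = 1/(226062 + 4*(-68)) = 1/(226062 - 272) = 1/225790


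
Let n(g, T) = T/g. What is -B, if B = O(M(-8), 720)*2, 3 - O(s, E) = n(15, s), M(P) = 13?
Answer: -64/15 ≈ -4.2667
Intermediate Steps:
O(s, E) = 3 - s/15
B = 64/15 (B = (3 - 1/15*13)*2 = (3 - 13/15)*2 = (32/15)*2 = 64/15 ≈ 4.2667)
-B = -1*64/15 = -64/15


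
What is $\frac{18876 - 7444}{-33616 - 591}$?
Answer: $- \frac{11432}{34207} \approx -0.3342$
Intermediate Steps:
$\frac{18876 - 7444}{-33616 - 591} = \frac{11432}{-34207} = 11432 \left(- \frac{1}{34207}\right) = - \frac{11432}{34207}$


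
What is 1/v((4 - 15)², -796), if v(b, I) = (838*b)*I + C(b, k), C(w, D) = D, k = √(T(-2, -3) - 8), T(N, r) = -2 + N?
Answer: -20178202/1628639343811219 - I*√3/3257278687622438 ≈ -1.239e-8 - 5.3175e-16*I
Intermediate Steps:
k = 2*I*√3 (k = √((-2 - 2) - 8) = √(-4 - 8) = √(-12) = 2*I*√3 ≈ 3.4641*I)
v(b, I) = 2*I*√3 + 838*I*b (v(b, I) = (838*b)*I + 2*I*√3 = 838*I*b + 2*I*√3 = 2*I*√3 + 838*I*b)
1/v((4 - 15)², -796) = 1/(2*I*√3 + 838*(-796)*(4 - 15)²) = 1/(2*I*√3 + 838*(-796)*(-11)²) = 1/(2*I*√3 + 838*(-796)*121) = 1/(2*I*√3 - 80712808) = 1/(-80712808 + 2*I*√3)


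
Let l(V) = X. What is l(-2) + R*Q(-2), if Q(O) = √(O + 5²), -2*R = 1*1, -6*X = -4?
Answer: ⅔ - √23/2 ≈ -1.7312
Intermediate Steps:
X = ⅔ (X = -⅙*(-4) = ⅔ ≈ 0.66667)
R = -½ (R = -1/2 = -½*1 = -½ ≈ -0.50000)
l(V) = ⅔
Q(O) = √(25 + O) (Q(O) = √(O + 25) = √(25 + O))
l(-2) + R*Q(-2) = ⅔ - √(25 - 2)/2 = ⅔ - √23/2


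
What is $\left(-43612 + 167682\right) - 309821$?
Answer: $-185751$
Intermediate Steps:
$\left(-43612 + 167682\right) - 309821 = 124070 - 309821 = -185751$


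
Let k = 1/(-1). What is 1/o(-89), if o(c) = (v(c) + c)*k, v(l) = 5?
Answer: 1/84 ≈ 0.011905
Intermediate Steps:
k = -1
o(c) = -5 - c (o(c) = (5 + c)*(-1) = -5 - c)
1/o(-89) = 1/(-5 - 1*(-89)) = 1/(-5 + 89) = 1/84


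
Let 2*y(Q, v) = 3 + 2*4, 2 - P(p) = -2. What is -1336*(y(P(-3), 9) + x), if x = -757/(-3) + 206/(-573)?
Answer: -65701140/191 ≈ -3.4399e+5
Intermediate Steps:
P(p) = 4 (P(p) = 2 - 1*(-2) = 2 + 2 = 4)
y(Q, v) = 11/2 (y(Q, v) = (3 + 2*4)/2 = (3 + 8)/2 = (1/2)*11 = 11/2)
x = 48127/191 (x = -757*(-1/3) + 206*(-1/573) = 757/3 - 206/573 = 48127/191 ≈ 251.97)
-1336*(y(P(-3), 9) + x) = -1336*(11/2 + 48127/191) = -1336*98355/382 = -65701140/191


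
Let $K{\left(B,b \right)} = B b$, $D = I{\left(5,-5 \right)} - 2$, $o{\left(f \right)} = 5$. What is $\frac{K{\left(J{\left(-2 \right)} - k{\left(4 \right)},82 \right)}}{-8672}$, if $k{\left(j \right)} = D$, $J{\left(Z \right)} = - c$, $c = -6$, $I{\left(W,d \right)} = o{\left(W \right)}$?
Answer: $- \frac{123}{4336} \approx -0.028367$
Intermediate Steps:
$I{\left(W,d \right)} = 5$
$J{\left(Z \right)} = 6$ ($J{\left(Z \right)} = \left(-1\right) \left(-6\right) = 6$)
$D = 3$ ($D = 5 - 2 = 3$)
$k{\left(j \right)} = 3$
$\frac{K{\left(J{\left(-2 \right)} - k{\left(4 \right)},82 \right)}}{-8672} = \frac{\left(6 - 3\right) 82}{-8672} = \left(6 - 3\right) 82 \left(- \frac{1}{8672}\right) = 3 \cdot 82 \left(- \frac{1}{8672}\right) = 246 \left(- \frac{1}{8672}\right) = - \frac{123}{4336}$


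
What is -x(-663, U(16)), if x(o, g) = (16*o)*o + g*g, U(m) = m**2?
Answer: -7098640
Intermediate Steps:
x(o, g) = g**2 + 16*o**2 (x(o, g) = 16*o**2 + g**2 = g**2 + 16*o**2)
-x(-663, U(16)) = -((16**2)**2 + 16*(-663)**2) = -(256**2 + 16*439569) = -(65536 + 7033104) = -1*7098640 = -7098640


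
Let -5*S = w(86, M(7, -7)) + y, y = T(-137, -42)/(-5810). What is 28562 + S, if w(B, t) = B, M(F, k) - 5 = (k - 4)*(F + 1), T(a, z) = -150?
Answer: 82922629/2905 ≈ 28545.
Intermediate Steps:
M(F, k) = 5 + (1 + F)*(-4 + k) (M(F, k) = 5 + (k - 4)*(F + 1) = 5 + (-4 + k)*(1 + F) = 5 + (1 + F)*(-4 + k))
y = 15/581 (y = -150/(-5810) = -150*(-1/5810) = 15/581 ≈ 0.025818)
S = -49981/2905 (S = -(86 + 15/581)/5 = -⅕*49981/581 = -49981/2905 ≈ -17.205)
28562 + S = 28562 - 49981/2905 = 82922629/2905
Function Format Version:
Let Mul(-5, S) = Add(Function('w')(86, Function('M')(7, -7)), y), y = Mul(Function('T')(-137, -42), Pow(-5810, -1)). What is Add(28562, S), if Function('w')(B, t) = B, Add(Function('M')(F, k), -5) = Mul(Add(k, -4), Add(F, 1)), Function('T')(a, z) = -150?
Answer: Rational(82922629, 2905) ≈ 28545.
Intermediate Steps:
Function('M')(F, k) = Add(5, Mul(Add(1, F), Add(-4, k))) (Function('M')(F, k) = Add(5, Mul(Add(k, -4), Add(F, 1))) = Add(5, Mul(Add(-4, k), Add(1, F))) = Add(5, Mul(Add(1, F), Add(-4, k))))
y = Rational(15, 581) (y = Mul(-150, Pow(-5810, -1)) = Mul(-150, Rational(-1, 5810)) = Rational(15, 581) ≈ 0.025818)
S = Rational(-49981, 2905) (S = Mul(Rational(-1, 5), Add(86, Rational(15, 581))) = Mul(Rational(-1, 5), Rational(49981, 581)) = Rational(-49981, 2905) ≈ -17.205)
Add(28562, S) = Add(28562, Rational(-49981, 2905)) = Rational(82922629, 2905)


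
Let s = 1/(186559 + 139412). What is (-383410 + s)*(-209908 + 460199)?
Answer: -31281504614712719/325971 ≈ -9.5964e+10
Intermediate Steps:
s = 1/325971 ≈ 3.0678e-6
(-383410 + s)*(-209908 + 460199) = (-383410 + 1/325971)*(-209908 + 460199) = -124980541109/325971*250291 = -31281504614712719/325971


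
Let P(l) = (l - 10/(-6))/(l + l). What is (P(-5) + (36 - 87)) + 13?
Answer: -113/3 ≈ -37.667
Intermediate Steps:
P(l) = (5/3 + l)/(2*l) (P(l) = (l - 10*(-⅙))/((2*l)) = (l + 5/3)*(1/(2*l)) = (5/3 + l)*(1/(2*l)) = (5/3 + l)/(2*l))
(P(-5) + (36 - 87)) + 13 = ((⅙)*(5 + 3*(-5))/(-5) + (36 - 87)) + 13 = ((⅙)*(-⅕)*(5 - 15) - 51) + 13 = ((⅙)*(-⅕)*(-10) - 51) + 13 = (⅓ - 51) + 13 = -152/3 + 13 = -113/3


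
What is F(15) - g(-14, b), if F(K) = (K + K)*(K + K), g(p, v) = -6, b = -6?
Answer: 906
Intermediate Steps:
F(K) = 4*K² (F(K) = (2*K)*(2*K) = 4*K²)
F(15) - g(-14, b) = 4*15² - 1*(-6) = 4*225 + 6 = 900 + 6 = 906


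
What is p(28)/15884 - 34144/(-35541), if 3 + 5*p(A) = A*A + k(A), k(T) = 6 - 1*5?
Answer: 124523161/128303010 ≈ 0.97054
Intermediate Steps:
k(T) = 1 (k(T) = 6 - 5 = 1)
p(A) = -⅖ + A²/5 (p(A) = -⅗ + (A*A + 1)/5 = -⅗ + (A² + 1)/5 = -⅗ + (1 + A²)/5 = -⅗ + (⅕ + A²/5) = -⅖ + A²/5)
p(28)/15884 - 34144/(-35541) = (-⅖ + (⅕)*28²)/15884 - 34144/(-35541) = (-⅖ + (⅕)*784)*(1/15884) - 34144*(-1/35541) = (-⅖ + 784/5)*(1/15884) + 3104/3231 = (782/5)*(1/15884) + 3104/3231 = 391/39710 + 3104/3231 = 124523161/128303010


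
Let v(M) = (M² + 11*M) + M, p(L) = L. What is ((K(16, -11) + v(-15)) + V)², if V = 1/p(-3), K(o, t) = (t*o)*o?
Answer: 69122596/9 ≈ 7.6803e+6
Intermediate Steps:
K(o, t) = t*o² (K(o, t) = (o*t)*o = t*o²)
V = -⅓ (V = 1/(-3) = -⅓ ≈ -0.33333)
v(M) = M² + 12*M
((K(16, -11) + v(-15)) + V)² = ((-11*16² - 15*(12 - 15)) - ⅓)² = ((-11*256 - 15*(-3)) - ⅓)² = ((-2816 + 45) - ⅓)² = (-2771 - ⅓)² = (-8314/3)² = 69122596/9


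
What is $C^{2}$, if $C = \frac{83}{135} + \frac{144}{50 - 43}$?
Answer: $\frac{400840441}{893025} \approx 448.86$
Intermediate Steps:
$C = \frac{20021}{945}$ ($C = 83 \cdot \frac{1}{135} + \frac{144}{7} = \frac{83}{135} + 144 \cdot \frac{1}{7} = \frac{83}{135} + \frac{144}{7} = \frac{20021}{945} \approx 21.186$)
$C^{2} = \left(\frac{20021}{945}\right)^{2} = \frac{400840441}{893025}$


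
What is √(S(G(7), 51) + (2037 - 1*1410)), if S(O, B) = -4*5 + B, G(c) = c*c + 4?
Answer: √658 ≈ 25.652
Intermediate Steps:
G(c) = 4 + c² (G(c) = c² + 4 = 4 + c²)
S(O, B) = -20 + B
√(S(G(7), 51) + (2037 - 1*1410)) = √((-20 + 51) + (2037 - 1*1410)) = √(31 + (2037 - 1410)) = √(31 + 627) = √658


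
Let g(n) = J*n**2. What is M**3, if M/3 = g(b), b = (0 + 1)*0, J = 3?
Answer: 0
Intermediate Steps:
b = 0 (b = 1*0 = 0)
g(n) = 3*n**2
M = 0 (M = 3*(3*0**2) = 3*(3*0) = 3*0 = 0)
M**3 = 0**3 = 0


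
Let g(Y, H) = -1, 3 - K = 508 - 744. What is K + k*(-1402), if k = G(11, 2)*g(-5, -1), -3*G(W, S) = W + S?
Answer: -17509/3 ≈ -5836.3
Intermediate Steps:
K = 239 (K = 3 - (508 - 744) = 3 - 1*(-236) = 3 + 236 = 239)
G(W, S) = -S/3 - W/3 (G(W, S) = -(W + S)/3 = -(S + W)/3 = -S/3 - W/3)
k = 13/3 (k = (-1/3*2 - 1/3*11)*(-1) = (-2/3 - 11/3)*(-1) = -13/3*(-1) = 13/3 ≈ 4.3333)
K + k*(-1402) = 239 + (13/3)*(-1402) = 239 - 18226/3 = -17509/3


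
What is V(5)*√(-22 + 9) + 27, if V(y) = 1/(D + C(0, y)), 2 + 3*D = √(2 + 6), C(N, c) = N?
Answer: 27 + 3*I*√13/2 + 3*I*√26/2 ≈ 27.0 + 13.057*I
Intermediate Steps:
D = -⅔ + 2*√2/3 (D = -⅔ + √(2 + 6)/3 = -⅔ + √8/3 = -⅔ + (2*√2)/3 = -⅔ + 2*√2/3 ≈ 0.27614)
V(y) = 1/(-⅔ + 2*√2/3) (V(y) = 1/((-⅔ + 2*√2/3) + 0) = 1/(-⅔ + 2*√2/3))
V(5)*√(-22 + 9) + 27 = (3/2 + 3*√2/2)*√(-22 + 9) + 27 = (3/2 + 3*√2/2)*√(-13) + 27 = (3/2 + 3*√2/2)*(I*√13) + 27 = I*√13*(3/2 + 3*√2/2) + 27 = 27 + I*√13*(3/2 + 3*√2/2)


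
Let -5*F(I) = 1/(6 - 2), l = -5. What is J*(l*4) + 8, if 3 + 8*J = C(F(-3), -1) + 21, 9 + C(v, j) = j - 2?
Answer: -7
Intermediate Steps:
F(I) = -1/20 (F(I) = -1/(5*(6 - 2)) = -⅕/4 = -⅕*¼ = -1/20)
C(v, j) = -11 + j (C(v, j) = -9 + (j - 2) = -9 + (-2 + j) = -11 + j)
J = ¾ (J = -3/8 + ((-11 - 1) + 21)/8 = -3/8 + (-12 + 21)/8 = -3/8 + (⅛)*9 = -3/8 + 9/8 = ¾ ≈ 0.75000)
J*(l*4) + 8 = 3*(-5*4)/4 + 8 = (¾)*(-20) + 8 = -15 + 8 = -7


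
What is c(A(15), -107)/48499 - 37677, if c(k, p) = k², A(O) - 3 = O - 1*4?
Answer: -1827296627/48499 ≈ -37677.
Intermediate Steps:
A(O) = -1 + O (A(O) = 3 + (O - 1*4) = 3 + (O - 4) = 3 + (-4 + O) = -1 + O)
c(A(15), -107)/48499 - 37677 = (-1 + 15)²/48499 - 37677 = 14²*(1/48499) - 37677 = 196*(1/48499) - 37677 = 196/48499 - 37677 = -1827296627/48499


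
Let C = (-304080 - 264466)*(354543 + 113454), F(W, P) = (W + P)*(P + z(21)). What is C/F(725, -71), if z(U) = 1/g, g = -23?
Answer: 23720115947/4142 ≈ 5.7267e+6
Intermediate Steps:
z(U) = -1/23 (z(U) = 1/(-23) = -1/23)
F(W, P) = (-1/23 + P)*(P + W) (F(W, P) = (W + P)*(P - 1/23) = (P + W)*(-1/23 + P) = (-1/23 + P)*(P + W))
C = -266077822362 (C = -568546*467997 = -266077822362)
C/F(725, -71) = -266077822362/((-71)² - 1/23*(-71) - 1/23*725 - 71*725) = -266077822362/(5041 + 71/23 - 725/23 - 51475) = -266077822362/(-1068636/23) = -266077822362*(-23/1068636) = 23720115947/4142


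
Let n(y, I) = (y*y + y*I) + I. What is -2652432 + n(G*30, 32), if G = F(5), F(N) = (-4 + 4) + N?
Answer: -2625100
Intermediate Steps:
F(N) = N (F(N) = 0 + N = N)
G = 5
n(y, I) = I + y**2 + I*y (n(y, I) = (y**2 + I*y) + I = I + y**2 + I*y)
-2652432 + n(G*30, 32) = -2652432 + (32 + (5*30)**2 + 32*(5*30)) = -2652432 + (32 + 150**2 + 32*150) = -2652432 + (32 + 22500 + 4800) = -2652432 + 27332 = -2625100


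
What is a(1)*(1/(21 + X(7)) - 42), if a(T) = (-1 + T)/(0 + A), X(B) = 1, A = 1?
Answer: 0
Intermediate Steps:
a(T) = -1 + T (a(T) = (-1 + T)/(0 + 1) = (-1 + T)/1 = (-1 + T)*1 = -1 + T)
a(1)*(1/(21 + X(7)) - 42) = (-1 + 1)*(1/(21 + 1) - 42) = 0*(1/22 - 42) = 0*(-923/22) = 0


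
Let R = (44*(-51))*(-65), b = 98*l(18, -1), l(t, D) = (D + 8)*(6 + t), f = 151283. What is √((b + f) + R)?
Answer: √313607 ≈ 560.01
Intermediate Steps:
l(t, D) = (6 + t)*(8 + D) (l(t, D) = (8 + D)*(6 + t) = (6 + t)*(8 + D))
b = 16464 (b = 98*(48 + 6*(-1) + 8*18 - 1*18) = 98*(48 - 6 + 144 - 18) = 98*168 = 16464)
R = 145860 (R = -2244*(-65) = 145860)
√((b + f) + R) = √((16464 + 151283) + 145860) = √(167747 + 145860) = √313607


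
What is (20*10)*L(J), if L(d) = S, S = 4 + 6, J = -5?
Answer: 2000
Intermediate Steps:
S = 10
L(d) = 10
(20*10)*L(J) = (20*10)*10 = 200*10 = 2000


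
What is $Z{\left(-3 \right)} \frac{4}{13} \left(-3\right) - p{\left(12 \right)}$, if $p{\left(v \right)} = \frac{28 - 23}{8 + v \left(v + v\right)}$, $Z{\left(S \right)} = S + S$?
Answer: $\frac{21247}{3848} \approx 5.5216$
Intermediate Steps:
$Z{\left(S \right)} = 2 S$
$p{\left(v \right)} = \frac{5}{8 + 2 v^{2}}$ ($p{\left(v \right)} = \frac{5}{8 + v 2 v} = \frac{5}{8 + 2 v^{2}}$)
$Z{\left(-3 \right)} \frac{4}{13} \left(-3\right) - p{\left(12 \right)} = 2 \left(-3\right) \frac{4}{13} \left(-3\right) - \frac{5}{2 \left(4 + 12^{2}\right)} = - 6 \cdot 4 \cdot \frac{1}{13} \left(-3\right) - \frac{5}{2 \left(4 + 144\right)} = \left(-6\right) \frac{4}{13} \left(-3\right) - \frac{5}{2 \cdot 148} = \left(- \frac{24}{13}\right) \left(-3\right) - \frac{5}{2} \cdot \frac{1}{148} = \frac{72}{13} - \frac{5}{296} = \frac{21247}{3848}$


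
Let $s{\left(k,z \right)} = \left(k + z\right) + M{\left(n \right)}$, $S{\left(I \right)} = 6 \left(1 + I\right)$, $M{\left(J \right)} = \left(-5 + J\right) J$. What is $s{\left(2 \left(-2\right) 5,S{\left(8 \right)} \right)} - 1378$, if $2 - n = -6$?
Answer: $-1320$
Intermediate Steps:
$n = 8$ ($n = 2 - -6 = 2 + 6 = 8$)
$M{\left(J \right)} = J \left(-5 + J\right)$
$S{\left(I \right)} = 6 + 6 I$
$s{\left(k,z \right)} = 24 + k + z$ ($s{\left(k,z \right)} = \left(k + z\right) + 8 \left(-5 + 8\right) = \left(k + z\right) + 8 \cdot 3 = \left(k + z\right) + 24 = 24 + k + z$)
$s{\left(2 \left(-2\right) 5,S{\left(8 \right)} \right)} - 1378 = \left(24 + 2 \left(-2\right) 5 + \left(6 + 6 \cdot 8\right)\right) - 1378 = \left(24 - 20 + \left(6 + 48\right)\right) - 1378 = \left(24 - 20 + 54\right) - 1378 = 58 - 1378 = -1320$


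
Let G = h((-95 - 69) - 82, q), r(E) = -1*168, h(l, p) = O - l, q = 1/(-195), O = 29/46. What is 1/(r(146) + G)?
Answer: 46/3617 ≈ 0.012718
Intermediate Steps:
O = 29/46 (O = 29*(1/46) = 29/46 ≈ 0.63043)
q = -1/195 ≈ -0.0051282
h(l, p) = 29/46 - l
r(E) = -168
G = 11345/46 (G = 29/46 - ((-95 - 69) - 82) = 29/46 - (-164 - 82) = 29/46 - 1*(-246) = 29/46 + 246 = 11345/46 ≈ 246.63)
1/(r(146) + G) = 1/(-168 + 11345/46) = 1/(3617/46) = 46/3617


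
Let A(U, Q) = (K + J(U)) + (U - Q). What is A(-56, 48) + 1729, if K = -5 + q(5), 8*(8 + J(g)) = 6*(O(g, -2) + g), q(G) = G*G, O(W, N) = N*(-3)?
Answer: 3199/2 ≈ 1599.5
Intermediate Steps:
O(W, N) = -3*N
q(G) = G²
J(g) = -7/2 + 3*g/4 (J(g) = -8 + (6*(-3*(-2) + g))/8 = -8 + (6*(6 + g))/8 = -8 + (36 + 6*g)/8 = -8 + (9/2 + 3*g/4) = -7/2 + 3*g/4)
K = 20 (K = -5 + 5² = -5 + 25 = 20)
A(U, Q) = 33/2 - Q + 7*U/4 (A(U, Q) = (20 + (-7/2 + 3*U/4)) + (U - Q) = (33/2 + 3*U/4) + (U - Q) = 33/2 - Q + 7*U/4)
A(-56, 48) + 1729 = (33/2 - 1*48 + (7/4)*(-56)) + 1729 = (33/2 - 48 - 98) + 1729 = -259/2 + 1729 = 3199/2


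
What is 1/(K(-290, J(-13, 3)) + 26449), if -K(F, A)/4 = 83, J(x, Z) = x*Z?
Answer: 1/26117 ≈ 3.8289e-5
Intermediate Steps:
J(x, Z) = Z*x
K(F, A) = -332 (K(F, A) = -4*83 = -332)
1/(K(-290, J(-13, 3)) + 26449) = 1/(-332 + 26449) = 1/26117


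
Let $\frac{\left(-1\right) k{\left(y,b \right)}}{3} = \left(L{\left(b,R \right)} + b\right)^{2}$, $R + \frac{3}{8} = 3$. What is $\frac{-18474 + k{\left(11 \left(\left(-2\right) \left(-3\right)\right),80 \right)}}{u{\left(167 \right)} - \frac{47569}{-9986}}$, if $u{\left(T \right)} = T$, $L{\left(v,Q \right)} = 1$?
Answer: $- \frac{54433686}{245033} \approx -222.15$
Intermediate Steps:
$R = \frac{21}{8}$ ($R = - \frac{3}{8} + 3 = \frac{21}{8} \approx 2.625$)
$k{\left(y,b \right)} = - 3 \left(1 + b\right)^{2}$
$\frac{-18474 + k{\left(11 \left(\left(-2\right) \left(-3\right)\right),80 \right)}}{u{\left(167 \right)} - \frac{47569}{-9986}} = \frac{-18474 - 3 \left(1 + 80\right)^{2}}{167 - \frac{47569}{-9986}} = \frac{-18474 - 3 \cdot 81^{2}}{167 - - \frac{47569}{9986}} = \frac{-18474 - 19683}{167 + \frac{47569}{9986}} = \frac{-18474 - 19683}{\frac{1715231}{9986}} = \left(-38157\right) \frac{9986}{1715231} = - \frac{54433686}{245033}$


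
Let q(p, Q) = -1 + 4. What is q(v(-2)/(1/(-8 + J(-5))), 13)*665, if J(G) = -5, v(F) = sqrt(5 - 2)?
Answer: 1995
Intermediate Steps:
v(F) = sqrt(3)
q(p, Q) = 3
q(v(-2)/(1/(-8 + J(-5))), 13)*665 = 3*665 = 1995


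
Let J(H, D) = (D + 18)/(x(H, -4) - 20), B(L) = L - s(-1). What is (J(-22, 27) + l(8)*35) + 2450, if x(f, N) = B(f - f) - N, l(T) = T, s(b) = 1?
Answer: 46365/17 ≈ 2727.4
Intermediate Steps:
B(L) = -1 + L (B(L) = L - 1*1 = L - 1 = -1 + L)
x(f, N) = -1 - N (x(f, N) = (-1 + (f - f)) - N = (-1 + 0) - N = -1 - N)
J(H, D) = -18/17 - D/17 (J(H, D) = (D + 18)/((-1 - 1*(-4)) - 20) = (18 + D)/((-1 + 4) - 20) = (18 + D)/(3 - 20) = (18 + D)/(-17) = (18 + D)*(-1/17) = -18/17 - D/17)
(J(-22, 27) + l(8)*35) + 2450 = ((-18/17 - 1/17*27) + 8*35) + 2450 = ((-18/17 - 27/17) + 280) + 2450 = (-45/17 + 280) + 2450 = 4715/17 + 2450 = 46365/17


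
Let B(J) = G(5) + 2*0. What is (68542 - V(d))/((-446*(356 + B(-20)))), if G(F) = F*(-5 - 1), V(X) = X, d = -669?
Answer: -69211/145396 ≈ -0.47602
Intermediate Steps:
G(F) = -6*F (G(F) = F*(-6) = -6*F)
B(J) = -30 (B(J) = -6*5 + 2*0 = -30 + 0 = -30)
(68542 - V(d))/((-446*(356 + B(-20)))) = (68542 - 1*(-669))/((-446*(356 - 30))) = (68542 + 669)/((-446*326)) = 69211/(-145396) = 69211*(-1/145396) = -69211/145396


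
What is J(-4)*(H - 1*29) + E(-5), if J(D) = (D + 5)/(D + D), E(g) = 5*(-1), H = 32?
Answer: -43/8 ≈ -5.3750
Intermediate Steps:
E(g) = -5
J(D) = (5 + D)/(2*D) (J(D) = (5 + D)/((2*D)) = (5 + D)*(1/(2*D)) = (5 + D)/(2*D))
J(-4)*(H - 1*29) + E(-5) = ((½)*(5 - 4)/(-4))*(32 - 1*29) - 5 = ((½)*(-¼)*1)*(32 - 29) - 5 = -⅛*3 - 5 = -3/8 - 5 = -43/8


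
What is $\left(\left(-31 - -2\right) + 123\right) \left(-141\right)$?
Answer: $-13254$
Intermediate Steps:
$\left(\left(-31 - -2\right) + 123\right) \left(-141\right) = \left(\left(-31 + 2\right) + 123\right) \left(-141\right) = \left(-29 + 123\right) \left(-141\right) = 94 \left(-141\right) = -13254$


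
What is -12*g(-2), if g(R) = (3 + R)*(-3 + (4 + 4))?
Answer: -60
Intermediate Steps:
g(R) = 15 + 5*R (g(R) = (3 + R)*(-3 + 8) = (3 + R)*5 = 15 + 5*R)
-12*g(-2) = -12*(15 + 5*(-2)) = -12*(15 - 10) = -12*5 = -60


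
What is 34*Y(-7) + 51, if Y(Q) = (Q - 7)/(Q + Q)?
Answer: 85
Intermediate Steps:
Y(Q) = (-7 + Q)/(2*Q) (Y(Q) = (-7 + Q)/((2*Q)) = (-7 + Q)*(1/(2*Q)) = (-7 + Q)/(2*Q))
34*Y(-7) + 51 = 34*((½)*(-7 - 7)/(-7)) + 51 = 34*((½)*(-⅐)*(-14)) + 51 = 34*1 + 51 = 34 + 51 = 85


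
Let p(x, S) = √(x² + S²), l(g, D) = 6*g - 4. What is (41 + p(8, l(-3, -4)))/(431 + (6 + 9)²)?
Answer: 1/16 + √137/328 ≈ 0.098185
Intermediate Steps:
l(g, D) = -4 + 6*g
p(x, S) = √(S² + x²)
(41 + p(8, l(-3, -4)))/(431 + (6 + 9)²) = (41 + √((-4 + 6*(-3))² + 8²))/(431 + (6 + 9)²) = (41 + √((-4 - 18)² + 64))/(431 + 15²) = (41 + √((-22)² + 64))/(431 + 225) = (41 + √(484 + 64))/656 = (41 + √548)*(1/656) = (41 + 2*√137)*(1/656) = 1/16 + √137/328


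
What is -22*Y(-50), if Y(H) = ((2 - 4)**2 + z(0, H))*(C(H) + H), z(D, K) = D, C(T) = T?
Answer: 8800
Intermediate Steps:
Y(H) = 8*H (Y(H) = ((2 - 4)**2 + 0)*(H + H) = ((-2)**2 + 0)*(2*H) = (4 + 0)*(2*H) = 4*(2*H) = 8*H)
-22*Y(-50) = -176*(-50) = -22*(-400) = 8800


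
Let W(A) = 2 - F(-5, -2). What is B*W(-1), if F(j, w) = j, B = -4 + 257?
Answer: 1771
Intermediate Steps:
B = 253
W(A) = 7 (W(A) = 2 - 1*(-5) = 2 + 5 = 7)
B*W(-1) = 253*7 = 1771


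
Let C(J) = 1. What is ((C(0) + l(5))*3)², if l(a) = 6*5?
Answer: 8649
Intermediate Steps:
l(a) = 30
((C(0) + l(5))*3)² = ((1 + 30)*3)² = (31*3)² = 93² = 8649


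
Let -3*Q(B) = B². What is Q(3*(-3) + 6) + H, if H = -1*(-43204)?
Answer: 43201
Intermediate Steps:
Q(B) = -B²/3
H = 43204
Q(3*(-3) + 6) + H = -(3*(-3) + 6)²/3 + 43204 = -(-9 + 6)²/3 + 43204 = -⅓*(-3)² + 43204 = -⅓*9 + 43204 = -3 + 43204 = 43201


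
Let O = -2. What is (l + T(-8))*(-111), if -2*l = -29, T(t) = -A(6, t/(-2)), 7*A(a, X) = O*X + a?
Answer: -22977/14 ≈ -1641.2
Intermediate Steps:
A(a, X) = -2*X/7 + a/7 (A(a, X) = (-2*X + a)/7 = (a - 2*X)/7 = -2*X/7 + a/7)
T(t) = -6/7 - t/7 (T(t) = -(-2*t/(7*(-2)) + (⅐)*6) = -(-2*t*(-1)/(7*2) + 6/7) = -(-(-1)*t/7 + 6/7) = -(t/7 + 6/7) = -(6/7 + t/7) = -6/7 - t/7)
l = 29/2 (l = -½*(-29) = 29/2 ≈ 14.500)
(l + T(-8))*(-111) = (29/2 + (-6/7 - ⅐*(-8)))*(-111) = (29/2 + (-6/7 + 8/7))*(-111) = (29/2 + 2/7)*(-111) = (207/14)*(-111) = -22977/14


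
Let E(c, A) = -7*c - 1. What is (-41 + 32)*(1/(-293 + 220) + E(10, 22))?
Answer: 46656/73 ≈ 639.12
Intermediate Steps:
E(c, A) = -1 - 7*c
(-41 + 32)*(1/(-293 + 220) + E(10, 22)) = (-41 + 32)*(1/(-293 + 220) + (-1 - 7*10)) = -9*(1/(-73) + (-1 - 70)) = -9*(-1/73 - 71) = -9*(-5184/73) = 46656/73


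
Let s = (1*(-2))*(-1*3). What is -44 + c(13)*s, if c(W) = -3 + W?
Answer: 16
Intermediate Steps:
s = 6 (s = -2*(-3) = 6)
-44 + c(13)*s = -44 + (-3 + 13)*6 = -44 + 10*6 = -44 + 60 = 16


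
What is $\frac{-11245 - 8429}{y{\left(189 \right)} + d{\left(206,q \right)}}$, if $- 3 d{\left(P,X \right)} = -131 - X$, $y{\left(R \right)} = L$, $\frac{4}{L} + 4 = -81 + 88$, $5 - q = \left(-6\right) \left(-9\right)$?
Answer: $- \frac{29511}{43} \approx -686.3$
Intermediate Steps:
$q = -49$ ($q = 5 - \left(-6\right) \left(-9\right) = 5 - 54 = -49$)
$L = \frac{4}{3}$ ($L = \frac{4}{-4 + \left(-81 + 88\right)} = \frac{4}{-4 + 7} = \frac{4}{3} \approx 1.3333$)
$y{\left(R \right)} = \frac{4}{3}$
$d{\left(P,X \right)} = \frac{131}{3} + \frac{X}{3}$ ($d{\left(P,X \right)} = - \frac{-131 - X}{3} = \frac{131}{3} + \frac{X}{3}$)
$\frac{-11245 - 8429}{y{\left(189 \right)} + d{\left(206,q \right)}} = \frac{-11245 - 8429}{\frac{4}{3} + \left(\frac{131}{3} + \frac{1}{3} \left(-49\right)\right)} = - \frac{19674}{\frac{4}{3} + \left(\frac{131}{3} - \frac{49}{3}\right)} = - \frac{19674}{\frac{4}{3} + \frac{82}{3}} = - \frac{19674}{\frac{86}{3}} = \left(-19674\right) \frac{3}{86} = - \frac{29511}{43}$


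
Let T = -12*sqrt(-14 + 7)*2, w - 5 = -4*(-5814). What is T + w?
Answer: 23261 - 24*I*sqrt(7) ≈ 23261.0 - 63.498*I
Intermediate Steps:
w = 23261 (w = 5 - 4*(-5814) = 5 + 23256 = 23261)
T = -24*I*sqrt(7) (T = -12*I*sqrt(7)*2 = -24*I*sqrt(7) ≈ -63.498*I)
T + w = -24*I*sqrt(7) + 23261 = 23261 - 24*I*sqrt(7)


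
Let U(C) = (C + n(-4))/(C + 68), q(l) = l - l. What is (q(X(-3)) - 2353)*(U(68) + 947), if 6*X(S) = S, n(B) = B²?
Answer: -75811307/34 ≈ -2.2297e+6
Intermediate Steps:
X(S) = S/6
q(l) = 0
U(C) = (16 + C)/(68 + C) (U(C) = (C + (-4)²)/(C + 68) = (C + 16)/(68 + C) = (16 + C)/(68 + C))
(q(X(-3)) - 2353)*(U(68) + 947) = (0 - 2353)*((16 + 68)/(68 + 68) + 947) = -2353*(84/136 + 947) = -2353*((1/136)*84 + 947) = -2353*(21/34 + 947) = -2353*32219/34 = -75811307/34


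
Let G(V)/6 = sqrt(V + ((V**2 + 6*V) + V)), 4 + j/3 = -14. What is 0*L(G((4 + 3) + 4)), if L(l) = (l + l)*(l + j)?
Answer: 0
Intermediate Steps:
j = -54 (j = -12 + 3*(-14) = -12 - 42 = -54)
G(V) = 6*sqrt(V**2 + 8*V) (G(V) = 6*sqrt(V + ((V**2 + 6*V) + V)) = 6*sqrt(V + (V**2 + 7*V)) = 6*sqrt(V**2 + 8*V))
L(l) = 2*l*(-54 + l) (L(l) = (l + l)*(l - 54) = (2*l)*(-54 + l) = 2*l*(-54 + l))
0*L(G((4 + 3) + 4)) = 0*(2*(6*sqrt(((4 + 3) + 4)*(8 + ((4 + 3) + 4))))*(-54 + 6*sqrt(((4 + 3) + 4)*(8 + ((4 + 3) + 4))))) = 0*(2*(6*sqrt((7 + 4)*(8 + (7 + 4))))*(-54 + 6*sqrt((7 + 4)*(8 + (7 + 4))))) = 0*(2*(6*sqrt(11*(8 + 11)))*(-54 + 6*sqrt(11*(8 + 11)))) = 0*(2*(6*sqrt(11*19))*(-54 + 6*sqrt(11*19))) = 0*(2*(6*sqrt(209))*(-54 + 6*sqrt(209))) = 0*(12*sqrt(209)*(-54 + 6*sqrt(209))) = 0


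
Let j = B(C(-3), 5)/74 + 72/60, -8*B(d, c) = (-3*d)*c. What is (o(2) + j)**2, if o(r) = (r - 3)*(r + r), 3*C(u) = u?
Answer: 69939769/8761600 ≈ 7.9825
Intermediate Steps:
C(u) = u/3
o(r) = 2*r*(-3 + r) (o(r) = (-3 + r)*(2*r) = 2*r*(-3 + r))
B(d, c) = 3*c*d/8 (B(d, c) = -(-3*d)*c/8 = -(-3)*c*d/8 = 3*c*d/8)
j = 3477/2960 (j = ((3/8)*5*((1/3)*(-3)))/74 + 72/60 = ((3/8)*5*(-1))*(1/74) + 72*(1/60) = -15/8*1/74 + 6/5 = -15/592 + 6/5 = 3477/2960 ≈ 1.1747)
(o(2) + j)**2 = (2*2*(-3 + 2) + 3477/2960)**2 = (2*2*(-1) + 3477/2960)**2 = (-4 + 3477/2960)**2 = (-8363/2960)**2 = 69939769/8761600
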